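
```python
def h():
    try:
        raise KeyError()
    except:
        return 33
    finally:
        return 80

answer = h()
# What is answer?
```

Step-by-step execution trace:
1. `h()` enters try: `raise KeyError()` raises KeyError.
2. bare `except` matches → `return 33` sets pending return value 33.
3. Before returning, `finally: return 80` runs and overrides the pending return.
4. h() returns 80 → answer = 80.
Result: 80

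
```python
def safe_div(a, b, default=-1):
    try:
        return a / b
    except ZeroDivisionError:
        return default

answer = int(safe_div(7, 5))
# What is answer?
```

Step-by-step execution trace:
1. `safe_div(7, 5)` enters try: `return 7 / 5` → returns 1.4. No exception raised.
2. `except ZeroDivisionError` is skipped.
3. `int(1.4)` → 1 → answer = 1.
Result: 1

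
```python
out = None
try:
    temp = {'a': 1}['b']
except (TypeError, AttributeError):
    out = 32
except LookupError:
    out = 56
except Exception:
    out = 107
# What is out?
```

Step-by-step execution trace:
1. `temp = {'a': 1}['b']` raises KeyError.
2. `except (TypeError, AttributeError)` does not match KeyError; skipped.
3. `except LookupError` matches (KeyError is a subclass of LookupError) → out = 56.
4. `except Exception` is not reached.
Result: 56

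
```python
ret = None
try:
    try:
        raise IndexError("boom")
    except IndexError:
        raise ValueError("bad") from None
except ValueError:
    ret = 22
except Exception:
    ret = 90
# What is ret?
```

Step-by-step execution trace:
1. Inner try raises IndexError; inner `except IndexError` catches it.
2. `raise ValueError(...) from None` raises ValueError (from None suppresses __context__, but the active exception is still ValueError).
3. Outer `except ValueError` matches → ret = 22.
4. `except Exception` is not reached.
Result: 22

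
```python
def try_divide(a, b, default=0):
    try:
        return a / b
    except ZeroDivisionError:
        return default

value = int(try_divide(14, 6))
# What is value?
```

Step-by-step execution trace:
1. `try_divide(14, 6)` enters try: `return 14 / 6` → returns 2.3333333333333335. No exception raised.
2. `except ZeroDivisionError` is skipped.
3. `int(2.3333333333333335)` → 2 → value = 2.
Result: 2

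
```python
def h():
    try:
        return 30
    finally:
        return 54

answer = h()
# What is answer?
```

Step-by-step execution trace:
1. `h()` enters try: `return 30` sets pending return value 30.
2. Before returning, `finally: return 54` runs and overrides the pending return.
3. h() returns 54 → answer = 54.
Result: 54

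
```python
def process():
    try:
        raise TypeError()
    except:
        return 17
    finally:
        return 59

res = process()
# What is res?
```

Step-by-step execution trace:
1. `process()` enters try: `raise TypeError()` raises TypeError.
2. bare `except` matches → `return 17` sets pending return value 17.
3. Before returning, `finally: return 59` runs and overrides the pending return.
4. process() returns 59 → res = 59.
Result: 59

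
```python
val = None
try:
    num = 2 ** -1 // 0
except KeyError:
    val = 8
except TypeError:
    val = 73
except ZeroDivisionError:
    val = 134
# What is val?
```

Step-by-step execution trace:
1. `num = 2 ** -1 // 0` raises ZeroDivisionError.
2. `except KeyError` does not match ZeroDivisionError; skipped.
3. `except TypeError` does not match ZeroDivisionError; skipped.
4. `except ZeroDivisionError` matches → val = 134.
Result: 134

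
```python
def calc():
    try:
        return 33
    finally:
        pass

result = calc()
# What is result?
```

Step-by-step execution trace:
1. `calc()` enters try: `return 33` sets pending return value 33.
2. Before returning, `finally: pass` runs (no effect).
3. calc() returns 33 → result = 33.
Result: 33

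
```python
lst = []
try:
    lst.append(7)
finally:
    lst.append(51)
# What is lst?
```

Step-by-step execution trace:
1. try: `lst.append(7)` → lst = [7].
2. The try body completes without raising.
3. finally always runs: `lst.append(51)` → lst = [7, 51].
Result: [7, 51]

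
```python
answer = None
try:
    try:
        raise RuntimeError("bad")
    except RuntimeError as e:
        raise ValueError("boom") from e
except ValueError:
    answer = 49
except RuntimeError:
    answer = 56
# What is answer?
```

Step-by-step execution trace:
1. Inner try raises RuntimeError; inner `except RuntimeError as e` catches it.
2. `raise ValueError(...) from e` raises ValueError (RuntimeError is attached as __cause__, but only ValueError is active).
3. Outer `except ValueError` matches → answer = 49.
4. `except RuntimeError` is not reached.
Result: 49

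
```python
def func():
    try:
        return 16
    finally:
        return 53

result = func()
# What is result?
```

Step-by-step execution trace:
1. `func()` enters try: `return 16` sets pending return value 16.
2. Before returning, `finally: return 53` runs and overrides the pending return.
3. func() returns 53 → result = 53.
Result: 53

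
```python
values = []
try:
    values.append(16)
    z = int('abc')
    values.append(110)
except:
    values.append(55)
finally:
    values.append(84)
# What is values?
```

Step-by-step execution trace:
1. try: `values.append(16)` → values = [16].
2. `z = int('abc')` raises ValueError; `values.append(110)` is not reached.
3. bare `except` matches → `values.append(55)` → values = [16, 55].
4. finally always runs: `values.append(84)` → values = [16, 55, 84].
Result: [16, 55, 84]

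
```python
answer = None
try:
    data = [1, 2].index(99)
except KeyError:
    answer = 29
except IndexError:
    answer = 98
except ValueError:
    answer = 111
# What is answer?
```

Step-by-step execution trace:
1. `data = [1, 2].index(99)` raises ValueError.
2. `except KeyError` does not match ValueError; skipped.
3. `except IndexError` does not match ValueError; skipped.
4. `except ValueError` matches → answer = 111.
Result: 111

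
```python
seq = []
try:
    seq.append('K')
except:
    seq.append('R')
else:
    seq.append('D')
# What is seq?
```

Step-by-step execution trace:
1. try: `seq.append('K')` → seq = ['K']. No exception raised.
2. `except` is skipped.
3. `else` runs (try completed without exception): `seq.append('D')` → seq = ['K', 'D'].
Result: ['K', 'D']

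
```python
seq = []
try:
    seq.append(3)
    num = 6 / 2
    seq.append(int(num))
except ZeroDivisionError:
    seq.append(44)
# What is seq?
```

Step-by-step execution trace:
1. try: `seq.append(3)` → seq = [3].
2. `num = 6 / 2` → num = 3.0. No exception raised.
3. `seq.append(int(num))` → seq = [3, 3].
4. `except ZeroDivisionError` is skipped (no exception was raised).
Result: [3, 3]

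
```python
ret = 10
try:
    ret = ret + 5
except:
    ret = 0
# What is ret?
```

Step-by-step execution trace:
1. ret starts at 10.
2. try: `ret = ret + 5` → ret = 15. No exception raised.
3. `except` is skipped.
Result: 15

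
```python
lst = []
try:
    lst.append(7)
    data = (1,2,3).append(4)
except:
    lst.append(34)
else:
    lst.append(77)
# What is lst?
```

Step-by-step execution trace:
1. try: `lst.append(7)` → lst = [7].
2. `data = (1,2,3).append(4)` raises AttributeError.
3. bare `except` matches → `lst.append(34)` → lst = [7, 34].
4. `else` is skipped (an exception was raised).
Result: [7, 34]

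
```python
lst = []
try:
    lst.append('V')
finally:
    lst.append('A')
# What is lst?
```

Step-by-step execution trace:
1. try: `lst.append('V')` → lst = ['V'].
2. The try body completes without raising.
3. finally always runs: `lst.append('A')` → lst = ['V', 'A'].
Result: ['V', 'A']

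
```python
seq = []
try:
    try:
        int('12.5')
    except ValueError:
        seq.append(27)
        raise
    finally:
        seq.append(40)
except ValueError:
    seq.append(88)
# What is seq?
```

Step-by-step execution trace:
1. Inner try: `int('12.5')` raises ValueError.
2. Inner `except ValueError` matches → `seq.append(27)` → seq = [27].
3. bare `raise` re-raises ValueError.
4. Inner `finally` runs during unwinding: `seq.append(40)` → seq = [27, 40].
5. Outer `except ValueError` matches → `seq.append(88)` → seq = [27, 40, 88].
Result: [27, 40, 88]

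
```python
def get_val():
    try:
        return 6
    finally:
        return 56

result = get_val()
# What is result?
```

Step-by-step execution trace:
1. `get_val()` enters try: `return 6` sets pending return value 6.
2. Before returning, `finally: return 56` runs and overrides the pending return.
3. get_val() returns 56 → result = 56.
Result: 56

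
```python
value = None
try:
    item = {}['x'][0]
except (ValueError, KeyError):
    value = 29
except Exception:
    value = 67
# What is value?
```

Step-by-step execution trace:
1. `item = {}['x'][0]` raises KeyError.
2. `except (ValueError, KeyError)` matches (KeyError is in the tuple) → value = 29.
3. `except Exception` is not reached.
Result: 29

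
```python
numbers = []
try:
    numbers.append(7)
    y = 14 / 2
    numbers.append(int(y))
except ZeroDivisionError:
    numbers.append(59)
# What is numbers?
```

Step-by-step execution trace:
1. try: `numbers.append(7)` → numbers = [7].
2. `y = 14 / 2` → y = 7.0. No exception raised.
3. `numbers.append(int(y))` → numbers = [7, 7].
4. `except ZeroDivisionError` is skipped (no exception was raised).
Result: [7, 7]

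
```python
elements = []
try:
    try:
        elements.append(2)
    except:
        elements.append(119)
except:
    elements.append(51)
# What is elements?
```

Step-by-step execution trace:
1. Inner try: `elements.append(2)` → elements = [2]. No exception raised.
2. Inner `except` is skipped.
3. Inner try completes normally; outer `except` is skipped.
Result: [2]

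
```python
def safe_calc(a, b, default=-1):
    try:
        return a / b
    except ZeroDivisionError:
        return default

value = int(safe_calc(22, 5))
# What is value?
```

Step-by-step execution trace:
1. `safe_calc(22, 5)` enters try: `return 22 / 5` → returns 4.4. No exception raised.
2. `except ZeroDivisionError` is skipped.
3. `int(4.4)` → 4 → value = 4.
Result: 4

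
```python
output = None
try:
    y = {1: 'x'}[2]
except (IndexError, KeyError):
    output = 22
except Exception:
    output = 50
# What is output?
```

Step-by-step execution trace:
1. `y = {1: 'x'}[2]` raises KeyError.
2. `except (IndexError, KeyError)` matches (KeyError is in the tuple) → output = 22.
3. `except Exception` is not reached.
Result: 22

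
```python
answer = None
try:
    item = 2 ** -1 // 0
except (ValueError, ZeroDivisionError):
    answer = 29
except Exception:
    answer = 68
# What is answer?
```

Step-by-step execution trace:
1. `item = 2 ** -1 // 0` raises ZeroDivisionError.
2. `except (ValueError, ZeroDivisionError)` matches (ZeroDivisionError is in the tuple) → answer = 29.
3. `except Exception` is not reached.
Result: 29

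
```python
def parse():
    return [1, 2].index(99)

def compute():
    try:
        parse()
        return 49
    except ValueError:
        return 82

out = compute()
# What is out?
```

Step-by-step execution trace:
1. `compute()` calls `parse()`.
2. `parse()` evaluates `[1, 2].index(99)`, which raises ValueError; it propagates to the caller.
3. `return 49` is not reached.
4. `except ValueError` in compute matches → returns 82.
5. out = 82.
Result: 82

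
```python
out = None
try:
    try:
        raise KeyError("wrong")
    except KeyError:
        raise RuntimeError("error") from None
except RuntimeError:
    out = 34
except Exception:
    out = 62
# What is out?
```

Step-by-step execution trace:
1. Inner try raises KeyError; inner `except KeyError` catches it.
2. `raise RuntimeError(...) from None` raises RuntimeError (from None suppresses __context__, but the active exception is still RuntimeError).
3. Outer `except RuntimeError` matches → out = 34.
4. `except Exception` is not reached.
Result: 34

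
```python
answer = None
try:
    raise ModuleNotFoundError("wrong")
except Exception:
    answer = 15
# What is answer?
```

Step-by-step execution trace:
1. `raise ModuleNotFoundError(...)` raises ModuleNotFoundError.
2. `except Exception` matches (ModuleNotFoundError is a subclass of Exception) → answer = 15.
Result: 15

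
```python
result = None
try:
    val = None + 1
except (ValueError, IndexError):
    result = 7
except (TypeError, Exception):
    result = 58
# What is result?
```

Step-by-step execution trace:
1. `val = None + 1` raises TypeError.
2. `except (ValueError, IndexError)` does not match TypeError; skipped.
3. `except (TypeError, Exception)` matches (TypeError is in the tuple) → result = 58.
Result: 58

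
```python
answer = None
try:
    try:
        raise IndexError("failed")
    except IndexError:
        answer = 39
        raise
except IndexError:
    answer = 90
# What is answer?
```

Step-by-step execution trace:
1. Inner try: `raise IndexError("failed")` raises IndexError.
2. Inner `except IndexError` matches → answer = 39.
3. bare `raise` re-raises the same IndexError.
4. Outer `except IndexError` matches → answer = 90.
Result: 90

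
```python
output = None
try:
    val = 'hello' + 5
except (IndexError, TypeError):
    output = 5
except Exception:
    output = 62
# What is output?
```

Step-by-step execution trace:
1. `val = 'hello' + 5` raises TypeError.
2. `except (IndexError, TypeError)` matches (TypeError is in the tuple) → output = 5.
3. `except Exception` is not reached.
Result: 5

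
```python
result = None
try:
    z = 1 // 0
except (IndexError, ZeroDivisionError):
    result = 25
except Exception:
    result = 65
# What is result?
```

Step-by-step execution trace:
1. `z = 1 // 0` raises ZeroDivisionError.
2. `except (IndexError, ZeroDivisionError)` matches (ZeroDivisionError is in the tuple) → result = 25.
3. `except Exception` is not reached.
Result: 25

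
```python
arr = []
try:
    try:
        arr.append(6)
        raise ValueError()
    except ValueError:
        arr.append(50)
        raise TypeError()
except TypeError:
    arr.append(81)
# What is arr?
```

Step-by-step execution trace:
1. Inner try: `arr.append(6)` → arr = [6].
2. `raise ValueError()` raises ValueError.
3. Inner `except ValueError` matches → `arr.append(50)` → arr = [6, 50].
4. `raise TypeError()` raises TypeError; propagates to outer try.
5. Outer `except TypeError` matches → `arr.append(81)` → arr = [6, 50, 81].
Result: [6, 50, 81]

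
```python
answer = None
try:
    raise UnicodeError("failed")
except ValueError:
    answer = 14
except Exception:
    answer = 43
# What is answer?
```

Step-by-step execution trace:
1. `raise UnicodeError(...)` raises UnicodeError.
2. `except ValueError` matches (UnicodeError is a subclass of ValueError) → answer = 14.
3. `except Exception` is not reached.
Result: 14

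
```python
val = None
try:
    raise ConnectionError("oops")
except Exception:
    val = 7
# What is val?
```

Step-by-step execution trace:
1. `raise ConnectionError(...)` raises ConnectionError.
2. `except Exception` matches (ConnectionError is a subclass of Exception) → val = 7.
Result: 7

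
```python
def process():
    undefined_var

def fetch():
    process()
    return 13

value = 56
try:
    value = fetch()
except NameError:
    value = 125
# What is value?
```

Step-by-step execution trace:
1. value starts at 56.
2. try: `fetch()` calls `process()`.
3. `process()` evaluates `undefined_var`, which raises NameError; it propagates through fetch (uncaught).
4. `return 13` in fetch is not reached; the assignment to value does not complete.
5. `except NameError` matches → value = 125.
Result: 125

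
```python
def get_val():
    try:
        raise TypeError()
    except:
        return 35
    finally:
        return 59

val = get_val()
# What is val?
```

Step-by-step execution trace:
1. `get_val()` enters try: `raise TypeError()` raises TypeError.
2. bare `except` matches → `return 35` sets pending return value 35.
3. Before returning, `finally: return 59` runs and overrides the pending return.
4. get_val() returns 59 → val = 59.
Result: 59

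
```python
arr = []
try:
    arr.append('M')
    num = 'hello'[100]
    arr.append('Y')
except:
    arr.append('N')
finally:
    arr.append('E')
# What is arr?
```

Step-by-step execution trace:
1. try: `arr.append('M')` → arr = ['M'].
2. `num = 'hello'[100]` raises IndexError; `arr.append('Y')` is not reached.
3. bare `except` matches → `arr.append('N')` → arr = ['M', 'N'].
4. finally always runs: `arr.append('E')` → arr = ['M', 'N', 'E'].
Result: ['M', 'N', 'E']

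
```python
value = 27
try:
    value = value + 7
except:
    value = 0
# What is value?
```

Step-by-step execution trace:
1. value starts at 27.
2. try: `value = value + 7` → value = 34. No exception raised.
3. `except` is skipped.
Result: 34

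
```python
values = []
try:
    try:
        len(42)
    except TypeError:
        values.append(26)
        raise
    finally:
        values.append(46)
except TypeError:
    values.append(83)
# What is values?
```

Step-by-step execution trace:
1. Inner try: `len(42)` raises TypeError.
2. Inner `except TypeError` matches → `values.append(26)` → values = [26].
3. bare `raise` re-raises TypeError.
4. Inner `finally` runs during unwinding: `values.append(46)` → values = [26, 46].
5. Outer `except TypeError` matches → `values.append(83)` → values = [26, 46, 83].
Result: [26, 46, 83]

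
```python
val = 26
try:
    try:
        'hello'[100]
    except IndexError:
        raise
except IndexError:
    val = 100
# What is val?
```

Step-by-step execution trace:
1. Inner try: `'hello'[100]` raises IndexError.
2. Inner `except IndexError` matches; bare `raise` re-raises the same IndexError.
3. Outer `except IndexError` matches → val = 100.
Result: 100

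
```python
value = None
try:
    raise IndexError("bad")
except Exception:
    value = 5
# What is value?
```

Step-by-step execution trace:
1. `raise IndexError(...)` raises IndexError.
2. `except Exception` matches (IndexError is a subclass of Exception) → value = 5.
Result: 5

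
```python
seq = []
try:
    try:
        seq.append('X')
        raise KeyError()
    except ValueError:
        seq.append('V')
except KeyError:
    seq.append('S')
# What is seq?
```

Step-by-step execution trace:
1. Inner try: `seq.append('X')` → seq = ['X'].
2. `raise KeyError()` raises KeyError.
3. Inner `except ValueError` does not match KeyError; exception propagates to outer try.
4. Outer `except KeyError` matches → `seq.append('S')` → seq = ['X', 'S'].
Result: ['X', 'S']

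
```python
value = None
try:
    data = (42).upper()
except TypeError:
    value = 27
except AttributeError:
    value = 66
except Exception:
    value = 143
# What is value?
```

Step-by-step execution trace:
1. `data = (42).upper()` raises AttributeError.
2. `except TypeError` does not match AttributeError; skipped.
3. `except AttributeError` matches → value = 66.
4. Remaining except clauses are skipped.
Result: 66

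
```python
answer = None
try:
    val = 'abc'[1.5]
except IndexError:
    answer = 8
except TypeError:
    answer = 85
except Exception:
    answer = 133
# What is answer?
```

Step-by-step execution trace:
1. `val = 'abc'[1.5]` raises TypeError.
2. `except IndexError` does not match TypeError; skipped.
3. `except TypeError` matches → answer = 85.
4. Remaining except clauses are skipped.
Result: 85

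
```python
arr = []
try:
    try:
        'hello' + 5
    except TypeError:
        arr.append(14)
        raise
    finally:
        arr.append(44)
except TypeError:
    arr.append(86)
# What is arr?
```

Step-by-step execution trace:
1. Inner try: `'hello' + 5` raises TypeError.
2. Inner `except TypeError` matches → `arr.append(14)` → arr = [14].
3. bare `raise` re-raises TypeError.
4. Inner `finally` runs during unwinding: `arr.append(44)` → arr = [14, 44].
5. Outer `except TypeError` matches → `arr.append(86)` → arr = [14, 44, 86].
Result: [14, 44, 86]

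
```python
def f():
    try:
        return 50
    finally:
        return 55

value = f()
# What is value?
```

Step-by-step execution trace:
1. `f()` enters try: `return 50` sets pending return value 50.
2. Before returning, `finally: return 55` runs and overrides the pending return.
3. f() returns 55 → value = 55.
Result: 55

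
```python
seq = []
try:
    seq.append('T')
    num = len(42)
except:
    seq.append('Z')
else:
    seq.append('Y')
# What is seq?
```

Step-by-step execution trace:
1. try: `seq.append('T')` → seq = ['T'].
2. `num = len(42)` raises TypeError.
3. bare `except` matches → `seq.append('Z')` → seq = ['T', 'Z'].
4. `else` is skipped (an exception was raised).
Result: ['T', 'Z']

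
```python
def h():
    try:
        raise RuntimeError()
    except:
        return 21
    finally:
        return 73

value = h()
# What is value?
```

Step-by-step execution trace:
1. `h()` enters try: `raise RuntimeError()` raises RuntimeError.
2. bare `except` matches → `return 21` sets pending return value 21.
3. Before returning, `finally: return 73` runs and overrides the pending return.
4. h() returns 73 → value = 73.
Result: 73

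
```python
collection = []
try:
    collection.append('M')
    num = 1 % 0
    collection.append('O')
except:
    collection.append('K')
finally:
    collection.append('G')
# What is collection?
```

Step-by-step execution trace:
1. try: `collection.append('M')` → collection = ['M'].
2. `num = 1 % 0` raises ZeroDivisionError; `collection.append('O')` is not reached.
3. bare `except` matches → `collection.append('K')` → collection = ['M', 'K'].
4. finally always runs: `collection.append('G')` → collection = ['M', 'K', 'G'].
Result: ['M', 'K', 'G']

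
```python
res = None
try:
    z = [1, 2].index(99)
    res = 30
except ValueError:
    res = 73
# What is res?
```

Step-by-step execution trace:
1. `z = [1, 2].index(99)` raises ValueError.
2. `res = 30` is not reached.
3. `except ValueError` matches → res = 73.
Result: 73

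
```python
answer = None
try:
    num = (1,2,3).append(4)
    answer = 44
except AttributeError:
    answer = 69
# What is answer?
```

Step-by-step execution trace:
1. `num = (1,2,3).append(4)` raises AttributeError.
2. `answer = 44` is not reached.
3. `except AttributeError` matches → answer = 69.
Result: 69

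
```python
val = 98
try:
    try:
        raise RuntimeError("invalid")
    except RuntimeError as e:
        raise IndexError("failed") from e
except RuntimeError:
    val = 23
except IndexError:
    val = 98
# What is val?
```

Step-by-step execution trace:
1. Inner try raises RuntimeError; inner `except RuntimeError as e` catches it.
2. `raise IndexError(...) from e` raises IndexError (RuntimeError is attached as __cause__, but only IndexError is active).
3. Outer `except RuntimeError` does not match IndexError; skipped.
4. Outer `except IndexError` matches → val = 98.
Result: 98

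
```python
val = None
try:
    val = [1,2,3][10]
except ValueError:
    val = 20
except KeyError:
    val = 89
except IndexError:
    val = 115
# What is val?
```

Step-by-step execution trace:
1. `val = [1,2,3][10]` raises IndexError.
2. `except ValueError` does not match IndexError; skipped.
3. `except KeyError` does not match IndexError; skipped.
4. `except IndexError` matches → val = 115.
Result: 115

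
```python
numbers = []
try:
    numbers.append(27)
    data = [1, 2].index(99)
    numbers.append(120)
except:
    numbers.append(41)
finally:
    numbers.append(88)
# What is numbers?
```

Step-by-step execution trace:
1. try: `numbers.append(27)` → numbers = [27].
2. `data = [1, 2].index(99)` raises ValueError; `numbers.append(120)` is not reached.
3. bare `except` matches → `numbers.append(41)` → numbers = [27, 41].
4. finally always runs: `numbers.append(88)` → numbers = [27, 41, 88].
Result: [27, 41, 88]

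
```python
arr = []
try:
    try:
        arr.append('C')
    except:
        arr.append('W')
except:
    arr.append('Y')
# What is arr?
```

Step-by-step execution trace:
1. Inner try: `arr.append('C')` → arr = ['C']. No exception raised.
2. Inner `except` is skipped.
3. Inner try completes normally; outer `except` is skipped.
Result: ['C']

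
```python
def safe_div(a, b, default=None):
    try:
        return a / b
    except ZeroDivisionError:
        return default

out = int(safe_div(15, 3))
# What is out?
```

Step-by-step execution trace:
1. `safe_div(15, 3)` enters try: `return 15 / 3` → returns 5.0. No exception raised.
2. `except ZeroDivisionError` is skipped.
3. `int(5.0)` → 5 → out = 5.
Result: 5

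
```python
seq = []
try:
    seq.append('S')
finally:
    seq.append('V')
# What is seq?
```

Step-by-step execution trace:
1. try: `seq.append('S')` → seq = ['S'].
2. The try body completes without raising.
3. finally always runs: `seq.append('V')` → seq = ['S', 'V'].
Result: ['S', 'V']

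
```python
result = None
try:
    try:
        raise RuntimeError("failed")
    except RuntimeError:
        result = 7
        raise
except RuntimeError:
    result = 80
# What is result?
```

Step-by-step execution trace:
1. Inner try: `raise RuntimeError("failed")` raises RuntimeError.
2. Inner `except RuntimeError` matches → result = 7.
3. bare `raise` re-raises the same RuntimeError.
4. Outer `except RuntimeError` matches → result = 80.
Result: 80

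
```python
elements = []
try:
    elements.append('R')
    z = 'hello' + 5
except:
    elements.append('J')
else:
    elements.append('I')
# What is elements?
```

Step-by-step execution trace:
1. try: `elements.append('R')` → elements = ['R'].
2. `z = 'hello' + 5` raises TypeError.
3. bare `except` matches → `elements.append('J')` → elements = ['R', 'J'].
4. `else` is skipped (an exception was raised).
Result: ['R', 'J']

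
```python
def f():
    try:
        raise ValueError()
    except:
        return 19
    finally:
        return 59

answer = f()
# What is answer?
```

Step-by-step execution trace:
1. `f()` enters try: `raise ValueError()` raises ValueError.
2. bare `except` matches → `return 19` sets pending return value 19.
3. Before returning, `finally: return 59` runs and overrides the pending return.
4. f() returns 59 → answer = 59.
Result: 59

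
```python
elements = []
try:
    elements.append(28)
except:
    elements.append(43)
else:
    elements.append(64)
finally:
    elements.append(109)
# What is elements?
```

Step-by-step execution trace:
1. try: `elements.append(28)` → elements = [28]. No exception raised.
2. `except` is skipped.
3. `else` runs: `elements.append(64)` → elements = [28, 64].
4. `finally` always runs: `elements.append(109)` → elements = [28, 64, 109].
Result: [28, 64, 109]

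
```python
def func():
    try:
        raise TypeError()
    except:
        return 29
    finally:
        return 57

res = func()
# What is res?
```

Step-by-step execution trace:
1. `func()` enters try: `raise TypeError()` raises TypeError.
2. bare `except` matches → `return 29` sets pending return value 29.
3. Before returning, `finally: return 57` runs and overrides the pending return.
4. func() returns 57 → res = 57.
Result: 57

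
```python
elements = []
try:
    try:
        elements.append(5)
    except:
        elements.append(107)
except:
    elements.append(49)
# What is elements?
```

Step-by-step execution trace:
1. Inner try: `elements.append(5)` → elements = [5]. No exception raised.
2. Inner `except` is skipped.
3. Inner try completes normally; outer `except` is skipped.
Result: [5]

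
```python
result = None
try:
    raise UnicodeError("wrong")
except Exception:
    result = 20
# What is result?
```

Step-by-step execution trace:
1. `raise UnicodeError(...)` raises UnicodeError.
2. `except Exception` matches (UnicodeError is a subclass of Exception) → result = 20.
Result: 20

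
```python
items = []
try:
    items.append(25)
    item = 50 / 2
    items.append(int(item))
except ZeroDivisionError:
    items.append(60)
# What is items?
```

Step-by-step execution trace:
1. try: `items.append(25)` → items = [25].
2. `item = 50 / 2` → item = 25.0. No exception raised.
3. `items.append(int(item))` → items = [25, 25].
4. `except ZeroDivisionError` is skipped (no exception was raised).
Result: [25, 25]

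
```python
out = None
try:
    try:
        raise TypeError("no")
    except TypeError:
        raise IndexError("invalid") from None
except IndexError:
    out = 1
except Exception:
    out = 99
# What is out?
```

Step-by-step execution trace:
1. Inner try raises TypeError; inner `except TypeError` catches it.
2. `raise IndexError(...) from None` raises IndexError (from None suppresses __context__, but the active exception is still IndexError).
3. Outer `except IndexError` matches → out = 1.
4. `except Exception` is not reached.
Result: 1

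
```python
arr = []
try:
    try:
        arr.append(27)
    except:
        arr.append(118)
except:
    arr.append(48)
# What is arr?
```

Step-by-step execution trace:
1. Inner try: `arr.append(27)` → arr = [27]. No exception raised.
2. Inner `except` is skipped.
3. Inner try completes normally; outer `except` is skipped.
Result: [27]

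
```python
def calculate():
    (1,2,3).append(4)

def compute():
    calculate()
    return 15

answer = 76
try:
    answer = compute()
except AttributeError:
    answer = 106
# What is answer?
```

Step-by-step execution trace:
1. answer starts at 76.
2. try: `compute()` calls `calculate()`.
3. `calculate()` evaluates `(1,2,3).append(4)`, which raises AttributeError; it propagates through compute (uncaught).
4. `return 15` in compute is not reached; the assignment to answer does not complete.
5. `except AttributeError` matches → answer = 106.
Result: 106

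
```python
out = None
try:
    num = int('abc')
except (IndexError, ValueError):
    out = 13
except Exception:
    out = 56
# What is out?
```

Step-by-step execution trace:
1. `num = int('abc')` raises ValueError.
2. `except (IndexError, ValueError)` matches (ValueError is in the tuple) → out = 13.
3. `except Exception` is not reached.
Result: 13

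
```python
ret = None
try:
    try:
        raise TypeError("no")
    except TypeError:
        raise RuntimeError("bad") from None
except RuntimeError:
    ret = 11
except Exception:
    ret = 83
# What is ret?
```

Step-by-step execution trace:
1. Inner try raises TypeError; inner `except TypeError` catches it.
2. `raise RuntimeError(...) from None` raises RuntimeError (from None suppresses __context__, but the active exception is still RuntimeError).
3. Outer `except RuntimeError` matches → ret = 11.
4. `except Exception` is not reached.
Result: 11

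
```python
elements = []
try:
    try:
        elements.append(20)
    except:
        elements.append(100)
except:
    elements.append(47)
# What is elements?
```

Step-by-step execution trace:
1. Inner try: `elements.append(20)` → elements = [20]. No exception raised.
2. Inner `except` is skipped.
3. Inner try completes normally; outer `except` is skipped.
Result: [20]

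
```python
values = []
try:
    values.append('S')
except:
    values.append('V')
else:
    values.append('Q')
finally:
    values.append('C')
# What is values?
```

Step-by-step execution trace:
1. try: `values.append('S')` → values = ['S']. No exception raised.
2. `except` is skipped.
3. `else` runs: `values.append('Q')` → values = ['S', 'Q'].
4. `finally` always runs: `values.append('C')` → values = ['S', 'Q', 'C'].
Result: ['S', 'Q', 'C']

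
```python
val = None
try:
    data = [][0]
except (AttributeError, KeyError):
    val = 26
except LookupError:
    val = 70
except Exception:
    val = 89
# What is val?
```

Step-by-step execution trace:
1. `data = [][0]` raises IndexError.
2. `except (AttributeError, KeyError)` does not match IndexError; skipped.
3. `except LookupError` matches (IndexError is a subclass of LookupError) → val = 70.
4. `except Exception` is not reached.
Result: 70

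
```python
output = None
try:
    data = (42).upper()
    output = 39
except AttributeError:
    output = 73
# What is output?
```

Step-by-step execution trace:
1. `data = (42).upper()` raises AttributeError.
2. `output = 39` is not reached.
3. `except AttributeError` matches → output = 73.
Result: 73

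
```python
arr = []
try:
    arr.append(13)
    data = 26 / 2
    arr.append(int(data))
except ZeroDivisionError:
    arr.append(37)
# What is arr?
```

Step-by-step execution trace:
1. try: `arr.append(13)` → arr = [13].
2. `data = 26 / 2` → data = 13.0. No exception raised.
3. `arr.append(int(data))` → arr = [13, 13].
4. `except ZeroDivisionError` is skipped (no exception was raised).
Result: [13, 13]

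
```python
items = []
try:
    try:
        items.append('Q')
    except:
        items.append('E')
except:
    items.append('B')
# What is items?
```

Step-by-step execution trace:
1. Inner try: `items.append('Q')` → items = ['Q']. No exception raised.
2. Inner `except` is skipped.
3. Inner try completes normally; outer `except` is skipped.
Result: ['Q']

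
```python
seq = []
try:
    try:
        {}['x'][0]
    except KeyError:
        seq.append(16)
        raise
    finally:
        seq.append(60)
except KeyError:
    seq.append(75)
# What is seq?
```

Step-by-step execution trace:
1. Inner try: `{}['x'][0]` raises KeyError.
2. Inner `except KeyError` matches → `seq.append(16)` → seq = [16].
3. bare `raise` re-raises KeyError.
4. Inner `finally` runs during unwinding: `seq.append(60)` → seq = [16, 60].
5. Outer `except KeyError` matches → `seq.append(75)` → seq = [16, 60, 75].
Result: [16, 60, 75]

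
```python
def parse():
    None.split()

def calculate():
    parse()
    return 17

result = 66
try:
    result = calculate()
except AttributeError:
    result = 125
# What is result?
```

Step-by-step execution trace:
1. result starts at 66.
2. try: `calculate()` calls `parse()`.
3. `parse()` evaluates `None.split()`, which raises AttributeError; it propagates through calculate (uncaught).
4. `return 17` in calculate is not reached; the assignment to result does not complete.
5. `except AttributeError` matches → result = 125.
Result: 125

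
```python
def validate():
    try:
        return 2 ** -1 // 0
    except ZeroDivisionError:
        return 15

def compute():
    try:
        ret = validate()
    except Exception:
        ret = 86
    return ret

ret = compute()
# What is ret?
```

Step-by-step execution trace:
1. `compute()` calls `validate()`.
2. In validate: `2 ** -1 // 0` raises ZeroDivisionError; `except ZeroDivisionError` catches it → returns 15.
3. In compute: `ret = validate()` → ret = 15. No exception reaches compute.
4. `except Exception` is skipped; compute returns 15.
5. ret = 15.
Result: 15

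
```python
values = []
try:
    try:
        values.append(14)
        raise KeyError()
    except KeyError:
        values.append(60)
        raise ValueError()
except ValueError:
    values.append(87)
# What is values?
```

Step-by-step execution trace:
1. Inner try: `values.append(14)` → values = [14].
2. `raise KeyError()` raises KeyError.
3. Inner `except KeyError` matches → `values.append(60)` → values = [14, 60].
4. `raise ValueError()` raises ValueError; propagates to outer try.
5. Outer `except ValueError` matches → `values.append(87)` → values = [14, 60, 87].
Result: [14, 60, 87]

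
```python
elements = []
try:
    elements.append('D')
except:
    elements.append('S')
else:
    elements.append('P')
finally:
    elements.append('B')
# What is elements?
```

Step-by-step execution trace:
1. try: `elements.append('D')` → elements = ['D']. No exception raised.
2. `except` is skipped.
3. `else` runs: `elements.append('P')` → elements = ['D', 'P'].
4. `finally` always runs: `elements.append('B')` → elements = ['D', 'P', 'B'].
Result: ['D', 'P', 'B']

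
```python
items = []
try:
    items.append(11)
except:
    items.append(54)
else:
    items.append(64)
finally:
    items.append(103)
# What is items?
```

Step-by-step execution trace:
1. try: `items.append(11)` → items = [11]. No exception raised.
2. `except` is skipped.
3. `else` runs: `items.append(64)` → items = [11, 64].
4. `finally` always runs: `items.append(103)` → items = [11, 64, 103].
Result: [11, 64, 103]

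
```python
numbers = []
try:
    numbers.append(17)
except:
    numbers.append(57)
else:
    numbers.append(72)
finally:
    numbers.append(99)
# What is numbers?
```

Step-by-step execution trace:
1. try: `numbers.append(17)` → numbers = [17]. No exception raised.
2. `except` is skipped.
3. `else` runs: `numbers.append(72)` → numbers = [17, 72].
4. `finally` always runs: `numbers.append(99)` → numbers = [17, 72, 99].
Result: [17, 72, 99]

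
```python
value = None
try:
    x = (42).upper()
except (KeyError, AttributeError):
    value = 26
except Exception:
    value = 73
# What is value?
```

Step-by-step execution trace:
1. `x = (42).upper()` raises AttributeError.
2. `except (KeyError, AttributeError)` matches (AttributeError is in the tuple) → value = 26.
3. `except Exception` is not reached.
Result: 26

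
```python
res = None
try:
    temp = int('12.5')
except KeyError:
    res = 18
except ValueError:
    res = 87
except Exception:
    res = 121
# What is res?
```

Step-by-step execution trace:
1. `temp = int('12.5')` raises ValueError.
2. `except KeyError` does not match ValueError; skipped.
3. `except ValueError` matches → res = 87.
4. Remaining except clauses are skipped.
Result: 87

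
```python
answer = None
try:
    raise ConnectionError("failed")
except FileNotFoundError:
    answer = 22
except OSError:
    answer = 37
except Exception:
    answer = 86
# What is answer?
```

Step-by-step execution trace:
1. `raise ConnectionError(...)` raises ConnectionError.
2. `except FileNotFoundError` does not match (ConnectionError is not a subclass of FileNotFoundError); skipped.
3. `except OSError` matches (ConnectionError is a subclass of OSError) → answer = 37.
4. `except Exception` is not reached.
Result: 37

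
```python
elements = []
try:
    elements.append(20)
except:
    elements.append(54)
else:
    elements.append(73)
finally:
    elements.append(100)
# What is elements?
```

Step-by-step execution trace:
1. try: `elements.append(20)` → elements = [20]. No exception raised.
2. `except` is skipped.
3. `else` runs: `elements.append(73)` → elements = [20, 73].
4. `finally` always runs: `elements.append(100)` → elements = [20, 73, 100].
Result: [20, 73, 100]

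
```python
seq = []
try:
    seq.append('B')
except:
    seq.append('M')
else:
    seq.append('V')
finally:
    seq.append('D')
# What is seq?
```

Step-by-step execution trace:
1. try: `seq.append('B')` → seq = ['B']. No exception raised.
2. `except` is skipped.
3. `else` runs: `seq.append('V')` → seq = ['B', 'V'].
4. `finally` always runs: `seq.append('D')` → seq = ['B', 'V', 'D'].
Result: ['B', 'V', 'D']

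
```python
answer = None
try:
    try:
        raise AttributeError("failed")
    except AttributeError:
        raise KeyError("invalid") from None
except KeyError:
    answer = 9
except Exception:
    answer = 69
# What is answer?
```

Step-by-step execution trace:
1. Inner try raises AttributeError; inner `except AttributeError` catches it.
2. `raise KeyError(...) from None` raises KeyError (from None suppresses __context__, but the active exception is still KeyError).
3. Outer `except KeyError` matches → answer = 9.
4. `except Exception` is not reached.
Result: 9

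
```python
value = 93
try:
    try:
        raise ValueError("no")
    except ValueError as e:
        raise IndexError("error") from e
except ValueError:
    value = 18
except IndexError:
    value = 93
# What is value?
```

Step-by-step execution trace:
1. Inner try raises ValueError; inner `except ValueError as e` catches it.
2. `raise IndexError(...) from e` raises IndexError (ValueError is attached as __cause__, but only IndexError is active).
3. Outer `except ValueError` does not match IndexError; skipped.
4. Outer `except IndexError` matches → value = 93.
Result: 93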